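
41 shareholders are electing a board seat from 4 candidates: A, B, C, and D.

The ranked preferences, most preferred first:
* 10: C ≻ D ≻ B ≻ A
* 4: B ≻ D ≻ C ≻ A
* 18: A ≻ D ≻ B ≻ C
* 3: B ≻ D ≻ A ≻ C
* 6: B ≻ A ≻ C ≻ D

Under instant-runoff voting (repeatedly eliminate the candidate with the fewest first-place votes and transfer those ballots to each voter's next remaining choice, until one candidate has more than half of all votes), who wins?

B

Round 1: A 18, B 13, C 10, D 0. D eliminated.
Round 2: A 18, B 13, C 10. C eliminated.
Round 3: A 18, B 23. B has a majority (≥21).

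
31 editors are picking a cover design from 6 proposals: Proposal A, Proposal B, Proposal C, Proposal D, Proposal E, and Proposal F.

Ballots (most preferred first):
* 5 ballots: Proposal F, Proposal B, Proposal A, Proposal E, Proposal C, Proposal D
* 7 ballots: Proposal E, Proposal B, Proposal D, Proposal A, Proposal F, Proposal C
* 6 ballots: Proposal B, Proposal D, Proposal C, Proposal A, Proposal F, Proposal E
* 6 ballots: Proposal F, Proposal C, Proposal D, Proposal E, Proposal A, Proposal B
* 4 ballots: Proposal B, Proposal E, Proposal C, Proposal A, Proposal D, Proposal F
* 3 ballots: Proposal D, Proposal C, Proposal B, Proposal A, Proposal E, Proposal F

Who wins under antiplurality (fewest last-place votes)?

Proposal A

Last-place votes: Proposal A 0, Proposal B 6, Proposal C 7, Proposal D 5, Proposal E 6, Proposal F 7.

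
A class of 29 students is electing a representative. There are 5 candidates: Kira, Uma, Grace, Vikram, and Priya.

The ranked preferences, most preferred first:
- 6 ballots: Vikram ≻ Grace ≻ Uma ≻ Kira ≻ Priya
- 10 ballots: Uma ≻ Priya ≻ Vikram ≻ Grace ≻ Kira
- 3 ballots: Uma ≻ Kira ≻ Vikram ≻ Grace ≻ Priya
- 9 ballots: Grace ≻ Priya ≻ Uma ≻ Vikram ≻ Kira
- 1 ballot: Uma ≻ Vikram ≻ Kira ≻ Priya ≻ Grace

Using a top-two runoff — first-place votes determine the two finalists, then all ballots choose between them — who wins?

Grace

Round 1 first-place votes: Kira 0, Uma 14, Grace 9, Vikram 6, Priya 0. Uma and Grace advance.
Runoff: Uma is ranked above Grace on 14 ballots, Grace above Uma on 15.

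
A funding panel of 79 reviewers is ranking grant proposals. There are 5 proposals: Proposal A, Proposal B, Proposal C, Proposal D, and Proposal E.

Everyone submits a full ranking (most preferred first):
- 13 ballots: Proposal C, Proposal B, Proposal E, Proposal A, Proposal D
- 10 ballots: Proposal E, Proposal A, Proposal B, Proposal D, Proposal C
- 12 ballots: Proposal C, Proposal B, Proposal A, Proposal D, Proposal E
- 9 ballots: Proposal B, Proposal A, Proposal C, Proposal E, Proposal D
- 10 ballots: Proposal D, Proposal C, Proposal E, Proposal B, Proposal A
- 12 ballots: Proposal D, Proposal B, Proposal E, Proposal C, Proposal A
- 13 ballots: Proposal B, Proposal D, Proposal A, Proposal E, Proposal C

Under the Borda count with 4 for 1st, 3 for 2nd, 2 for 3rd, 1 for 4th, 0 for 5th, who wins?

Proposal A: 13×1 + 10×3 + 12×2 + 9×3 + 10×0 + 12×0 + 13×2 = 120
Proposal B: 13×3 + 10×2 + 12×3 + 9×4 + 10×1 + 12×3 + 13×4 = 229
Proposal C: 13×4 + 10×0 + 12×4 + 9×2 + 10×3 + 12×1 + 13×0 = 160
Proposal D: 13×0 + 10×1 + 12×1 + 9×0 + 10×4 + 12×4 + 13×3 = 149
Proposal E: 13×2 + 10×4 + 12×0 + 9×1 + 10×2 + 12×2 + 13×1 = 132

Proposal B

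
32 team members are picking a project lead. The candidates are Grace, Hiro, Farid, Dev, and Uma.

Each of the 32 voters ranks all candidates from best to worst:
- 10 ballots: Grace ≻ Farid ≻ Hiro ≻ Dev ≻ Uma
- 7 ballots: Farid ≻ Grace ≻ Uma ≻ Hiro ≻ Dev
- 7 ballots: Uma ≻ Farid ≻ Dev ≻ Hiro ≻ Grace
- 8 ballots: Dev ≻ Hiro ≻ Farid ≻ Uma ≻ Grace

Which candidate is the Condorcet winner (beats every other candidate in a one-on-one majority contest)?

Farid

Farid vs Grace: 22–10
Farid vs Hiro: 24–8
Farid vs Dev: 24–8
Farid vs Uma: 25–7
Farid beats every other candidate.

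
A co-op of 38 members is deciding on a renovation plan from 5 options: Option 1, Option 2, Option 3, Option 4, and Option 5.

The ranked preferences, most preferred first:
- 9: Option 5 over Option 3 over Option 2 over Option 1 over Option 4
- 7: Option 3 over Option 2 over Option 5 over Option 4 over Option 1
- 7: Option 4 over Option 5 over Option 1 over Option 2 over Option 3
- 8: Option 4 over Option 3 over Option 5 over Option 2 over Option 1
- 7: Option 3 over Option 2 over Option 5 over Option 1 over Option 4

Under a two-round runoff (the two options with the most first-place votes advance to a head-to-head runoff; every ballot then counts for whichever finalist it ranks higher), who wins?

Round 1 first-place votes: Option 1 0, Option 2 0, Option 3 14, Option 4 15, Option 5 9. Option 4 and Option 3 advance.
Runoff: Option 4 is ranked above Option 3 on 15 ballots, Option 3 above Option 4 on 23.

Option 3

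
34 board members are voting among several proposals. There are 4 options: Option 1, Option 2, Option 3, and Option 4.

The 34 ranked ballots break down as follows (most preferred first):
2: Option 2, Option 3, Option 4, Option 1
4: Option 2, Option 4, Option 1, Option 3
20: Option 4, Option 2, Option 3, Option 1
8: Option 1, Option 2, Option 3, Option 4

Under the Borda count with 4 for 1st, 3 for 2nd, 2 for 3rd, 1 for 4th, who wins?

Option 2

Option 1: 2×1 + 4×2 + 20×1 + 8×4 = 62
Option 2: 2×4 + 4×4 + 20×3 + 8×3 = 108
Option 3: 2×3 + 4×1 + 20×2 + 8×2 = 66
Option 4: 2×2 + 4×3 + 20×4 + 8×1 = 104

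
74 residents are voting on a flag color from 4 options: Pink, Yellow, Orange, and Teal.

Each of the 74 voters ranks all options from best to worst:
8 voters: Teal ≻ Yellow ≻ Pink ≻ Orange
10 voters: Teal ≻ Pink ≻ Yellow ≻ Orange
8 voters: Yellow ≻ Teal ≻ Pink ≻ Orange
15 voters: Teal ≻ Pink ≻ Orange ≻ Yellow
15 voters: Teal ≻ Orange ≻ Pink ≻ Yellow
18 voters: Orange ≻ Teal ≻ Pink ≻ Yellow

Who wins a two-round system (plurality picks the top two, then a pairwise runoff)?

Round 1 first-place votes: Pink 0, Yellow 8, Orange 18, Teal 48. Teal and Orange advance.
Runoff: Teal is ranked above Orange on 56 ballots, Orange above Teal on 18.

Teal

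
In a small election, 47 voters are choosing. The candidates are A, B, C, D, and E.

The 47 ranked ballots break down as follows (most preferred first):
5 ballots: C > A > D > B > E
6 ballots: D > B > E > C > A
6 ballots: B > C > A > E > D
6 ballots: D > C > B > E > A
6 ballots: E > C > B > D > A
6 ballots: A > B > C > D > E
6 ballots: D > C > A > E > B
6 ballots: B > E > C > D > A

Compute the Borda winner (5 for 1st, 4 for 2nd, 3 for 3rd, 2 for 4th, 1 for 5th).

C

A: 5×4 + 6×1 + 6×3 + 6×1 + 6×1 + 6×5 + 6×3 + 6×1 = 110
B: 5×2 + 6×4 + 6×5 + 6×3 + 6×3 + 6×4 + 6×1 + 6×5 = 160
C: 5×5 + 6×2 + 6×4 + 6×4 + 6×4 + 6×3 + 6×4 + 6×3 = 169
D: 5×3 + 6×5 + 6×1 + 6×5 + 6×2 + 6×2 + 6×5 + 6×2 = 147
E: 5×1 + 6×3 + 6×2 + 6×2 + 6×5 + 6×1 + 6×2 + 6×4 = 119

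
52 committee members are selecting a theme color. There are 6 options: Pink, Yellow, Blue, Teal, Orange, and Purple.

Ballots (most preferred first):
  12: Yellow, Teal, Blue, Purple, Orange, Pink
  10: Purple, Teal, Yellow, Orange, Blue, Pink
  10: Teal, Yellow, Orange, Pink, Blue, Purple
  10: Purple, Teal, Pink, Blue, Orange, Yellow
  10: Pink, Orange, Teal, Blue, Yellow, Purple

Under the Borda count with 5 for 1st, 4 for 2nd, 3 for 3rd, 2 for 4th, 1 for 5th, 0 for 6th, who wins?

Pink: 12×0 + 10×0 + 10×2 + 10×3 + 10×5 = 100
Yellow: 12×5 + 10×3 + 10×4 + 10×0 + 10×1 = 140
Blue: 12×3 + 10×1 + 10×1 + 10×2 + 10×2 = 96
Teal: 12×4 + 10×4 + 10×5 + 10×4 + 10×3 = 208
Orange: 12×1 + 10×2 + 10×3 + 10×1 + 10×4 = 112
Purple: 12×2 + 10×5 + 10×0 + 10×5 + 10×0 = 124

Teal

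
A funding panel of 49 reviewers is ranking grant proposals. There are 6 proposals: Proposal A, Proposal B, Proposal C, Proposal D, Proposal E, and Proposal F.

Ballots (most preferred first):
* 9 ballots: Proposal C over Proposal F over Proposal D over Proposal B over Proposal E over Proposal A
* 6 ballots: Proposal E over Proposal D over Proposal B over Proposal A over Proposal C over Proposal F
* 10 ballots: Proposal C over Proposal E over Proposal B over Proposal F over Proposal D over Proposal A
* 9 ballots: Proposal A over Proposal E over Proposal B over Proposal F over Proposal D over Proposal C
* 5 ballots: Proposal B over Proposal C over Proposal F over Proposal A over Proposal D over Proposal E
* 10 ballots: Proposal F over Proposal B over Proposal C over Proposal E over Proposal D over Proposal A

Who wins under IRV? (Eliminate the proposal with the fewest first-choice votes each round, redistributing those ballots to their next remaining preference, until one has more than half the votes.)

Proposal C

Round 1: Proposal A 9, Proposal B 5, Proposal C 19, Proposal D 0, Proposal E 6, Proposal F 10. Proposal D eliminated.
Round 2: Proposal A 9, Proposal B 5, Proposal C 19, Proposal E 6, Proposal F 10. Proposal B eliminated.
Round 3: Proposal A 9, Proposal C 24, Proposal E 6, Proposal F 10. Proposal E eliminated.
Round 4: Proposal A 15, Proposal C 24, Proposal F 10. Proposal F eliminated.
Round 5: Proposal A 15, Proposal C 34. Proposal C has a majority (≥25).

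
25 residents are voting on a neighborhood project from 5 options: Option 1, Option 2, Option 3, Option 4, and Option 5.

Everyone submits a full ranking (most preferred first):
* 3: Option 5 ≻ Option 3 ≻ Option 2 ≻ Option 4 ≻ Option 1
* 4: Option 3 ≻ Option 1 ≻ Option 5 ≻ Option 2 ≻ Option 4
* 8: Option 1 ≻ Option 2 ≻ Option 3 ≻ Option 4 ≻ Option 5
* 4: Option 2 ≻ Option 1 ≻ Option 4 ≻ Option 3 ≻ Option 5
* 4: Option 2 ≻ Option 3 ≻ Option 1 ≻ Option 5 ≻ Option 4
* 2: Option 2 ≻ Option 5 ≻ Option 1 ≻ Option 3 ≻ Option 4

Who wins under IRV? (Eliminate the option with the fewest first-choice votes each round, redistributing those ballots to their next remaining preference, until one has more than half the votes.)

Option 2

Round 1: Option 1 8, Option 2 10, Option 3 4, Option 4 0, Option 5 3. Option 4 eliminated.
Round 2: Option 1 8, Option 2 10, Option 3 4, Option 5 3. Option 5 eliminated.
Round 3: Option 1 8, Option 2 10, Option 3 7. Option 3 eliminated.
Round 4: Option 1 12, Option 2 13. Option 2 has a majority (≥13).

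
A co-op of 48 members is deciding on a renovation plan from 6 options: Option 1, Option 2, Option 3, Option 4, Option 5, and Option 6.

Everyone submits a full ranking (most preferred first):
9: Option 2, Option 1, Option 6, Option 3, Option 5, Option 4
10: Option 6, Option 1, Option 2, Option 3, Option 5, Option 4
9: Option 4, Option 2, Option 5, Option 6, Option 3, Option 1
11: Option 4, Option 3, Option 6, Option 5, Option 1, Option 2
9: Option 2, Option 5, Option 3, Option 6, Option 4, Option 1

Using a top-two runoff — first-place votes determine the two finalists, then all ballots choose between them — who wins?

Round 1 first-place votes: Option 1 0, Option 2 18, Option 3 0, Option 4 20, Option 5 0, Option 6 10. Option 4 and Option 2 advance.
Runoff: Option 4 is ranked above Option 2 on 20 ballots, Option 2 above Option 4 on 28.

Option 2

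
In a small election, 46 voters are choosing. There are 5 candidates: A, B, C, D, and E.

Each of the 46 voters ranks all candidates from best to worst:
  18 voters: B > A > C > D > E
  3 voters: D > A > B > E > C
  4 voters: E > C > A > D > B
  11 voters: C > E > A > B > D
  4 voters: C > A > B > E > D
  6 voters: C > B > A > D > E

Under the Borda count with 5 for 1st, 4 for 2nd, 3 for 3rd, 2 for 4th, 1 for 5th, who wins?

A: 18×4 + 3×4 + 4×3 + 11×3 + 4×4 + 6×3 = 163
B: 18×5 + 3×3 + 4×1 + 11×2 + 4×3 + 6×4 = 161
C: 18×3 + 3×1 + 4×4 + 11×5 + 4×5 + 6×5 = 178
D: 18×2 + 3×5 + 4×2 + 11×1 + 4×1 + 6×2 = 86
E: 18×1 + 3×2 + 4×5 + 11×4 + 4×2 + 6×1 = 102

C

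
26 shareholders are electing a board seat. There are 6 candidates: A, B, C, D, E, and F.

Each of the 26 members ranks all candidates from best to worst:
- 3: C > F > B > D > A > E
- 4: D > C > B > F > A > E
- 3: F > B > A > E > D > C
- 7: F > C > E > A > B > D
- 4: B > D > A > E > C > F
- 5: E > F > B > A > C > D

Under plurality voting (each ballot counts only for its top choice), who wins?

F

First-place votes: A 0, B 4, C 3, D 4, E 5, F 10.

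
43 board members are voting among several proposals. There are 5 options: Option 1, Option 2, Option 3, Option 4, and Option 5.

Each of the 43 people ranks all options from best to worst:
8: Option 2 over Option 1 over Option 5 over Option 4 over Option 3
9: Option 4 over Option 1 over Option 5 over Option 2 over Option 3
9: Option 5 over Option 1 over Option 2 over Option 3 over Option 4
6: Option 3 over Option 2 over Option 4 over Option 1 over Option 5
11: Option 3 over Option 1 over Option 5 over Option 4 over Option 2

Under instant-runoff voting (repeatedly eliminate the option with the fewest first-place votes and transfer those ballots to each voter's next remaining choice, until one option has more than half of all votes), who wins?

Round 1: Option 1 0, Option 2 8, Option 3 17, Option 4 9, Option 5 9. Option 1 eliminated.
Round 2: Option 2 8, Option 3 17, Option 4 9, Option 5 9. Option 2 eliminated.
Round 3: Option 3 17, Option 4 9, Option 5 17. Option 4 eliminated.
Round 4: Option 3 17, Option 5 26. Option 5 has a majority (≥22).

Option 5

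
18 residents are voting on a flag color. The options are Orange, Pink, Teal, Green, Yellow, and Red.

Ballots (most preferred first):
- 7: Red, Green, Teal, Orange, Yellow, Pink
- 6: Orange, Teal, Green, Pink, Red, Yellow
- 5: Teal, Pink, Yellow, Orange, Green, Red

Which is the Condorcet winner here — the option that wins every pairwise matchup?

Teal

Teal vs Orange: 12–6
Teal vs Pink: 18–0
Teal vs Green: 11–7
Teal vs Yellow: 18–0
Teal vs Red: 11–7
Teal beats every other option.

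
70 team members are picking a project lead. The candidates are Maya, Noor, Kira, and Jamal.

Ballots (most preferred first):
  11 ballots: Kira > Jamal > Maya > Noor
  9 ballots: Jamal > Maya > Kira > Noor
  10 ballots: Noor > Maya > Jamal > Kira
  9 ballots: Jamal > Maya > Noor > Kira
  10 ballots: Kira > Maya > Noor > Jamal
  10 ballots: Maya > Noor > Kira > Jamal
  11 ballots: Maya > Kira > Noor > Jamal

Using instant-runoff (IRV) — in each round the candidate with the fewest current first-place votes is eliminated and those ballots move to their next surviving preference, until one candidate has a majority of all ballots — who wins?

Maya

Round 1: Maya 21, Noor 10, Kira 21, Jamal 18. Noor eliminated.
Round 2: Maya 31, Kira 21, Jamal 18. Jamal eliminated.
Round 3: Maya 49, Kira 21. Maya has a majority (≥36).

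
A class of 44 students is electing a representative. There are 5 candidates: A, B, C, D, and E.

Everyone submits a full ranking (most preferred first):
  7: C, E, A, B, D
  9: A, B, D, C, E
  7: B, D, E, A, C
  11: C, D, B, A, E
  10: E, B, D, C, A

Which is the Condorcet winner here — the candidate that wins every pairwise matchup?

B

B vs A: 28–16
B vs C: 26–18
B vs D: 33–11
B vs E: 27–17
B beats every other candidate.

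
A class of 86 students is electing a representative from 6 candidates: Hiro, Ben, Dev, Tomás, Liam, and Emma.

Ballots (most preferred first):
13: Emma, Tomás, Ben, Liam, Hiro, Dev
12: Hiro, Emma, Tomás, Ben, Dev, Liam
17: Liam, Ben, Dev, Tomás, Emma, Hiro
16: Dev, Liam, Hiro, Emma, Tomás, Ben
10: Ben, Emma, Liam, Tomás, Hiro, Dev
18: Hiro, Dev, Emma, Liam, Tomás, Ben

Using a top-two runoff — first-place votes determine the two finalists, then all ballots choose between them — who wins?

Liam

Round 1 first-place votes: Hiro 30, Ben 10, Dev 16, Tomás 0, Liam 17, Emma 13. Hiro and Liam advance.
Runoff: Hiro is ranked above Liam on 30 ballots, Liam above Hiro on 56.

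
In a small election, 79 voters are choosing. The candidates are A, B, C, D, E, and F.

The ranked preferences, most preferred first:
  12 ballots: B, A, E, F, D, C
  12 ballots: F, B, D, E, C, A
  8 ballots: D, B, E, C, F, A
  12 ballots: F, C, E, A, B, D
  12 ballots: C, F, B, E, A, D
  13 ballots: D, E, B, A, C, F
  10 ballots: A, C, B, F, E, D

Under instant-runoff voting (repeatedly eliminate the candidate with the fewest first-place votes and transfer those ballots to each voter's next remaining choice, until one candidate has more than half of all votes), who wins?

Round 1: A 10, B 12, C 12, D 21, E 0, F 24. E eliminated.
Round 2: A 10, B 12, C 12, D 21, F 24. A eliminated.
Round 3: B 12, C 22, D 21, F 24. B eliminated.
Round 4: C 22, D 21, F 36. D eliminated.
Round 5: C 43, F 36. C has a majority (≥40).

C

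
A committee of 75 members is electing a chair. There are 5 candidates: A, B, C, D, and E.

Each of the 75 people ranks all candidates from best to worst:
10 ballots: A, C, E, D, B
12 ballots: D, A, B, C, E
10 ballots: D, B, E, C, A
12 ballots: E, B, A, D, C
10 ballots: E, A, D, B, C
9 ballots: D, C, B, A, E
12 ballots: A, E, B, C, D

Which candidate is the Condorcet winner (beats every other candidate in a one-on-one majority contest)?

A vs B: 44–31
A vs C: 56–19
A vs D: 44–31
A vs E: 43–32
A beats every other candidate.

A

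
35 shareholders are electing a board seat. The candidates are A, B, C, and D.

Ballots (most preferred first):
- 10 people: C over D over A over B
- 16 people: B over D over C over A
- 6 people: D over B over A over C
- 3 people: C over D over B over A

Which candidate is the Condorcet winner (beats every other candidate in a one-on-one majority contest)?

D vs A: 35–0
D vs B: 19–16
D vs C: 22–13
D beats every other candidate.

D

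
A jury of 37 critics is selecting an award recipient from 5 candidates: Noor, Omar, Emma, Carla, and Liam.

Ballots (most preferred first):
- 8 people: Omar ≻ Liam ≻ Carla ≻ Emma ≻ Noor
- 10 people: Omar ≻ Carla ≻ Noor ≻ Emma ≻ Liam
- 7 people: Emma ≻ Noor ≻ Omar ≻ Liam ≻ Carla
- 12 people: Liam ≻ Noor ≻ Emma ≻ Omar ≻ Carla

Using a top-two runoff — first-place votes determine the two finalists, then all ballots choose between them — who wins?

Omar

Round 1 first-place votes: Noor 0, Omar 18, Emma 7, Carla 0, Liam 12. Omar and Liam advance.
Runoff: Omar is ranked above Liam on 25 ballots, Liam above Omar on 12.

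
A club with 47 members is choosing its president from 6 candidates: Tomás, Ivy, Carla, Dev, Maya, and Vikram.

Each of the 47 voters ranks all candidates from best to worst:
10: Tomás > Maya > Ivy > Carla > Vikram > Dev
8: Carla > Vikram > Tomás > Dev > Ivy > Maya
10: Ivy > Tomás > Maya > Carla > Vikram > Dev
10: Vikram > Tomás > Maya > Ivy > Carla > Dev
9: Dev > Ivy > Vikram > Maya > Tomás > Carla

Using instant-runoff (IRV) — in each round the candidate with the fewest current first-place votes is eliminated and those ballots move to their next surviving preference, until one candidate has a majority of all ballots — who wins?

Round 1: Tomás 10, Ivy 10, Carla 8, Dev 9, Maya 0, Vikram 10. Maya eliminated.
Round 2: Tomás 10, Ivy 10, Carla 8, Dev 9, Vikram 10. Carla eliminated.
Round 3: Tomás 10, Ivy 10, Dev 9, Vikram 18. Dev eliminated.
Round 4: Tomás 10, Ivy 19, Vikram 18. Tomás eliminated.
Round 5: Ivy 29, Vikram 18. Ivy has a majority (≥24).

Ivy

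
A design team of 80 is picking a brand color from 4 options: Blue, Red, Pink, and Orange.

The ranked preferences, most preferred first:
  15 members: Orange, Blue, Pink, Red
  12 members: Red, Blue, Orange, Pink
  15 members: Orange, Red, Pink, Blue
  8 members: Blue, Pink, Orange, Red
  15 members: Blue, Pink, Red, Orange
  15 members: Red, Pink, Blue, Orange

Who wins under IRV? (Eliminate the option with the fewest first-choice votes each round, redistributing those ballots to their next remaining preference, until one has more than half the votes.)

Round 1: Blue 23, Red 27, Pink 0, Orange 30. Pink eliminated.
Round 2: Blue 23, Red 27, Orange 30. Blue eliminated.
Round 3: Red 42, Orange 38. Red has a majority (≥41).

Red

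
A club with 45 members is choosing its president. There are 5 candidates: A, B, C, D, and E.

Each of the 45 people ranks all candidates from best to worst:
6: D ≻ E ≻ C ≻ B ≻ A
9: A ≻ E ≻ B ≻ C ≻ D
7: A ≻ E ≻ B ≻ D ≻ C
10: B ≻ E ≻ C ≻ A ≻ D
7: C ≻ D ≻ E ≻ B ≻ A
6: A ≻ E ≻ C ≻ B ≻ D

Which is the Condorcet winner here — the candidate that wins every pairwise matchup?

E vs A: 23–22
E vs B: 35–10
E vs C: 38–7
E vs D: 32–13
E beats every other candidate.

E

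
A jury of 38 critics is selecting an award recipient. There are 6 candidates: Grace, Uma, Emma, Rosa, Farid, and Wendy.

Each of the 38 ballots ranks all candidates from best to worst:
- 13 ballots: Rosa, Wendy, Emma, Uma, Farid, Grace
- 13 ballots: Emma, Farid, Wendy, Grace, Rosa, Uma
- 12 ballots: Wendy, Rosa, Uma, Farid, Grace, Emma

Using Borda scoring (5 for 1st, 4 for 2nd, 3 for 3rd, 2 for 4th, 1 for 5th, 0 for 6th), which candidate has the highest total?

Wendy

Grace: 13×0 + 13×2 + 12×1 = 38
Uma: 13×2 + 13×0 + 12×3 = 62
Emma: 13×3 + 13×5 + 12×0 = 104
Rosa: 13×5 + 13×1 + 12×4 = 126
Farid: 13×1 + 13×4 + 12×2 = 89
Wendy: 13×4 + 13×3 + 12×5 = 151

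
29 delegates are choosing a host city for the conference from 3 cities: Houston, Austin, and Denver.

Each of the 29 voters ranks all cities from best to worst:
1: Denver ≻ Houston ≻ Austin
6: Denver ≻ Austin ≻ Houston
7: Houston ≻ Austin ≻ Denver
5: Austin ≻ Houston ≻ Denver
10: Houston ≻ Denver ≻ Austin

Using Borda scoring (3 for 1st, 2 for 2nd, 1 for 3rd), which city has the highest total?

Houston: 1×2 + 6×1 + 7×3 + 5×2 + 10×3 = 69
Austin: 1×1 + 6×2 + 7×2 + 5×3 + 10×1 = 52
Denver: 1×3 + 6×3 + 7×1 + 5×1 + 10×2 = 53

Houston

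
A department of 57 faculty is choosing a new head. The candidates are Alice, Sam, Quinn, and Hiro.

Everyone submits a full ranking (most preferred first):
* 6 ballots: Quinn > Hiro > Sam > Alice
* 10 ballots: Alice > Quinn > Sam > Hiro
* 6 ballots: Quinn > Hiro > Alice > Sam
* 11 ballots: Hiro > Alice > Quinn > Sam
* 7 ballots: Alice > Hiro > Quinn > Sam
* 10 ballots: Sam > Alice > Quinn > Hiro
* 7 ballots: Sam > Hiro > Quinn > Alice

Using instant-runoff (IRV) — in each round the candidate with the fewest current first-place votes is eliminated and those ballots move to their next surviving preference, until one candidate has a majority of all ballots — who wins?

Alice

Round 1: Alice 17, Sam 17, Quinn 12, Hiro 11. Hiro eliminated.
Round 2: Alice 28, Sam 17, Quinn 12. Quinn eliminated.
Round 3: Alice 34, Sam 23. Alice has a majority (≥29).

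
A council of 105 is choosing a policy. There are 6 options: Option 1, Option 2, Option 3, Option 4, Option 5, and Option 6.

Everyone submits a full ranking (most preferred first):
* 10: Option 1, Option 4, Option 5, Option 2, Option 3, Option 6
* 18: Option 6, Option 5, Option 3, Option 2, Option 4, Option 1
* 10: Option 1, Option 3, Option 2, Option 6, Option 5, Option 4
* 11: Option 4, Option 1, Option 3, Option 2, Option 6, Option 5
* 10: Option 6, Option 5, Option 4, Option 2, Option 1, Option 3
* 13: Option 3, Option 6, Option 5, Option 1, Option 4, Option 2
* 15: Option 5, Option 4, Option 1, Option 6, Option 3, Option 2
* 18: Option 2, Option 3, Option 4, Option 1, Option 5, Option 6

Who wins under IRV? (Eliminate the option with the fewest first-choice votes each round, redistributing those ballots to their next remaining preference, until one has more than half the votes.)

Option 1

Round 1: Option 1 20, Option 2 18, Option 3 13, Option 4 11, Option 5 15, Option 6 28. Option 4 eliminated.
Round 2: Option 1 31, Option 2 18, Option 3 13, Option 5 15, Option 6 28. Option 3 eliminated.
Round 3: Option 1 31, Option 2 18, Option 5 15, Option 6 41. Option 5 eliminated.
Round 4: Option 1 46, Option 2 18, Option 6 41. Option 2 eliminated.
Round 5: Option 1 64, Option 6 41. Option 1 has a majority (≥53).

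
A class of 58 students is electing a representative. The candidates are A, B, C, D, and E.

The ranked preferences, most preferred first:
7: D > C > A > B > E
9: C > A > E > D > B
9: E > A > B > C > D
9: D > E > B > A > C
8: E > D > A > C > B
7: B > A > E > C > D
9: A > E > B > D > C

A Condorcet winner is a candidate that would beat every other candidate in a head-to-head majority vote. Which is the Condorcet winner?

A vs B: 42–16
A vs C: 42–16
A vs D: 34–24
A vs E: 32–26
A beats every other candidate.

A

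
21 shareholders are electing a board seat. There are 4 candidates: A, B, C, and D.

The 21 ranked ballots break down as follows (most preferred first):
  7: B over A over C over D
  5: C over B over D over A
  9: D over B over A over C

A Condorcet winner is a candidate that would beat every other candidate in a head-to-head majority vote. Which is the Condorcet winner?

B

B vs A: 21–0
B vs C: 16–5
B vs D: 12–9
B beats every other candidate.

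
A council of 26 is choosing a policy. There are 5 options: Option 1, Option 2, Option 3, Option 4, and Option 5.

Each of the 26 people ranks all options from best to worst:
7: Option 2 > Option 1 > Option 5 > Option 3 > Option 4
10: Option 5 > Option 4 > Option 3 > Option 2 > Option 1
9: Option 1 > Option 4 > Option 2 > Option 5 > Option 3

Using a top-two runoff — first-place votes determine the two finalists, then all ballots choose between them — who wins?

Option 1

Round 1 first-place votes: Option 1 9, Option 2 7, Option 3 0, Option 4 0, Option 5 10. Option 5 and Option 1 advance.
Runoff: Option 5 is ranked above Option 1 on 10 ballots, Option 1 above Option 5 on 16.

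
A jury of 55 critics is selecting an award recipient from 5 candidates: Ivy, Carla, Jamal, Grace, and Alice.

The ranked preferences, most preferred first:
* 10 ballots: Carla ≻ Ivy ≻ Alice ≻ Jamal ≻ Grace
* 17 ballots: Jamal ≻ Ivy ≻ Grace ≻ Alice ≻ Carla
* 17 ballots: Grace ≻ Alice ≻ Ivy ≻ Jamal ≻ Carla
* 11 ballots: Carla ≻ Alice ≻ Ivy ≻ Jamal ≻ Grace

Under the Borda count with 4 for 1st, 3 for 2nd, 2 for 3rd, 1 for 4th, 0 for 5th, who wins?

Ivy: 10×3 + 17×3 + 17×2 + 11×2 = 137
Carla: 10×4 + 17×0 + 17×0 + 11×4 = 84
Jamal: 10×1 + 17×4 + 17×1 + 11×1 = 106
Grace: 10×0 + 17×2 + 17×4 + 11×0 = 102
Alice: 10×2 + 17×1 + 17×3 + 11×3 = 121

Ivy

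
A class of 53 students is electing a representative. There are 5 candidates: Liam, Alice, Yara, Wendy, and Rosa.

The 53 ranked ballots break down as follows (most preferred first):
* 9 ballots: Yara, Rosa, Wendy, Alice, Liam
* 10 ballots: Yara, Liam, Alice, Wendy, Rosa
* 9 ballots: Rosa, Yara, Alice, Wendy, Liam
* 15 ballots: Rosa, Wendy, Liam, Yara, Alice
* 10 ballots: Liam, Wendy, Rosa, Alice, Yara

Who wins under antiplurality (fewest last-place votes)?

Last-place votes: Liam 18, Alice 15, Yara 10, Wendy 0, Rosa 10.

Wendy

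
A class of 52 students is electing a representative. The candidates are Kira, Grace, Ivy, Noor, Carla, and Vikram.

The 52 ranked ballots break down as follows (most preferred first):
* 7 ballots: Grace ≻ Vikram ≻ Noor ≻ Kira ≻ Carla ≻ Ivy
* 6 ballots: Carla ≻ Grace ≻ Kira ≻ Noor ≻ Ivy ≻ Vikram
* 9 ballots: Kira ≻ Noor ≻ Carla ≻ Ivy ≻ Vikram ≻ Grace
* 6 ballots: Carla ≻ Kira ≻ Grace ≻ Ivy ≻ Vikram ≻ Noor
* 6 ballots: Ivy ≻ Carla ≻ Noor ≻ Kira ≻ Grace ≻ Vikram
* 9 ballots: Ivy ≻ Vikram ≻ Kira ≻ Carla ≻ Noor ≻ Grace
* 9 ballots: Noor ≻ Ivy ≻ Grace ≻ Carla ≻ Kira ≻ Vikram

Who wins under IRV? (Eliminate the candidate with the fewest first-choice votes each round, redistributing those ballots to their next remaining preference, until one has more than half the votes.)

Noor

Round 1: Kira 9, Grace 7, Ivy 15, Noor 9, Carla 12, Vikram 0. Vikram eliminated.
Round 2: Kira 9, Grace 7, Ivy 15, Noor 9, Carla 12. Grace eliminated.
Round 3: Kira 9, Ivy 15, Noor 16, Carla 12. Kira eliminated.
Round 4: Ivy 15, Noor 25, Carla 12. Carla eliminated.
Round 5: Ivy 21, Noor 31. Noor has a majority (≥27).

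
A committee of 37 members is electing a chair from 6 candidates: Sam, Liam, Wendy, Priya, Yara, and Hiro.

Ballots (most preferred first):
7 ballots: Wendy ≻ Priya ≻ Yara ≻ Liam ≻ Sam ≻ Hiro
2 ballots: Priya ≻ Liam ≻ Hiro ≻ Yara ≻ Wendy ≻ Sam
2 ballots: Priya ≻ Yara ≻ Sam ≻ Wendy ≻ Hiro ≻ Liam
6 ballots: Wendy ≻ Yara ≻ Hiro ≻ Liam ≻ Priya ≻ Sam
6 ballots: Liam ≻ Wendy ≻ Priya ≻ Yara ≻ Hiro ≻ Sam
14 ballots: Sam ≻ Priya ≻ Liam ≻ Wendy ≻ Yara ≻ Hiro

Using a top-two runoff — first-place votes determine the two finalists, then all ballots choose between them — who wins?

Round 1 first-place votes: Sam 14, Liam 6, Wendy 13, Priya 4, Yara 0, Hiro 0. Sam and Wendy advance.
Runoff: Sam is ranked above Wendy on 16 ballots, Wendy above Sam on 21.

Wendy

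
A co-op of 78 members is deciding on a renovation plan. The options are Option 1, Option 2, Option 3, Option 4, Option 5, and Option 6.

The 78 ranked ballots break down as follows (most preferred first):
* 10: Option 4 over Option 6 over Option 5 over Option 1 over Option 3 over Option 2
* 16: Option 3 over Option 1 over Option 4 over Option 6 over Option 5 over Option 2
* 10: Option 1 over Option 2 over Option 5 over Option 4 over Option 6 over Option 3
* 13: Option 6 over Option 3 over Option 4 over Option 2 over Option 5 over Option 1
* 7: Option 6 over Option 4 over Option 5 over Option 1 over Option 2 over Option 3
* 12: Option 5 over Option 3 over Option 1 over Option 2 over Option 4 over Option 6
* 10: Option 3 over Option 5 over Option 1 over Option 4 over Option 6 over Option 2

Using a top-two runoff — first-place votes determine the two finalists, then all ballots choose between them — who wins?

Option 6

Round 1 first-place votes: Option 1 10, Option 2 0, Option 3 26, Option 4 10, Option 5 12, Option 6 20. Option 3 and Option 6 advance.
Runoff: Option 3 is ranked above Option 6 on 38 ballots, Option 6 above Option 3 on 40.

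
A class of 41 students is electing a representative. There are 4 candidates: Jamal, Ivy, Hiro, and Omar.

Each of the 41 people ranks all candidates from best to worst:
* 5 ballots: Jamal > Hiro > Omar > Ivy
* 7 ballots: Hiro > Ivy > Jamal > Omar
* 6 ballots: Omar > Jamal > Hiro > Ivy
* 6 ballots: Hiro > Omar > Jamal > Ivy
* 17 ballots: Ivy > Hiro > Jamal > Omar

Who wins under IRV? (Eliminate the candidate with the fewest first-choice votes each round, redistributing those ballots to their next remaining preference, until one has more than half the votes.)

Hiro

Round 1: Jamal 5, Ivy 17, Hiro 13, Omar 6. Jamal eliminated.
Round 2: Ivy 17, Hiro 18, Omar 6. Omar eliminated.
Round 3: Ivy 17, Hiro 24. Hiro has a majority (≥21).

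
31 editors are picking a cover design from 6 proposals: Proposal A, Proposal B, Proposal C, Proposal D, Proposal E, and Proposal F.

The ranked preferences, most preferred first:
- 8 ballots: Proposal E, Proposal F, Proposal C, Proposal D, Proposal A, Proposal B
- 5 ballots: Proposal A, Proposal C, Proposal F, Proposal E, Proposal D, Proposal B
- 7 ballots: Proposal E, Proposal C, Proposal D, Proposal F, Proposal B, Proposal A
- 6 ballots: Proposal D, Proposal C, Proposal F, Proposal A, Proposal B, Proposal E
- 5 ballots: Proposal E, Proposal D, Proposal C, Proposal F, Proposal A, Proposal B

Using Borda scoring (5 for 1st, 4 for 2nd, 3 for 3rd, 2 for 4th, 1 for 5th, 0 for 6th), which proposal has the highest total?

Proposal C

Proposal A: 8×1 + 5×5 + 7×0 + 6×2 + 5×1 = 50
Proposal B: 8×0 + 5×0 + 7×1 + 6×1 + 5×0 = 13
Proposal C: 8×3 + 5×4 + 7×4 + 6×4 + 5×3 = 111
Proposal D: 8×2 + 5×1 + 7×3 + 6×5 + 5×4 = 92
Proposal E: 8×5 + 5×2 + 7×5 + 6×0 + 5×5 = 110
Proposal F: 8×4 + 5×3 + 7×2 + 6×3 + 5×2 = 89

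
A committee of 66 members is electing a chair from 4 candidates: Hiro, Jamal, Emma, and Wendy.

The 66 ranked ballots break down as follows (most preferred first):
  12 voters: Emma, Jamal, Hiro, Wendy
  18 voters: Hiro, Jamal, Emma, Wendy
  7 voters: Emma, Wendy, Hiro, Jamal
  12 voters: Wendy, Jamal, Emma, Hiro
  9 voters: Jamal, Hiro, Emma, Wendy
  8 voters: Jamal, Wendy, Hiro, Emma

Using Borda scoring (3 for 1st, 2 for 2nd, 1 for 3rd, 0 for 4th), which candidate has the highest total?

Jamal

Hiro: 12×1 + 18×3 + 7×1 + 12×0 + 9×2 + 8×1 = 99
Jamal: 12×2 + 18×2 + 7×0 + 12×2 + 9×3 + 8×3 = 135
Emma: 12×3 + 18×1 + 7×3 + 12×1 + 9×1 + 8×0 = 96
Wendy: 12×0 + 18×0 + 7×2 + 12×3 + 9×0 + 8×2 = 66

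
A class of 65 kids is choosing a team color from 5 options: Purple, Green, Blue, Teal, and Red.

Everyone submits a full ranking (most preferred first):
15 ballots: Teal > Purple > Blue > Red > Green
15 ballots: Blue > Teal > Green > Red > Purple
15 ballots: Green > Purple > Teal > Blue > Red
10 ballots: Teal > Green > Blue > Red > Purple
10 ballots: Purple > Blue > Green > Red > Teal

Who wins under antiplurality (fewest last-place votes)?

Last-place votes: Purple 25, Green 15, Blue 0, Teal 10, Red 15.

Blue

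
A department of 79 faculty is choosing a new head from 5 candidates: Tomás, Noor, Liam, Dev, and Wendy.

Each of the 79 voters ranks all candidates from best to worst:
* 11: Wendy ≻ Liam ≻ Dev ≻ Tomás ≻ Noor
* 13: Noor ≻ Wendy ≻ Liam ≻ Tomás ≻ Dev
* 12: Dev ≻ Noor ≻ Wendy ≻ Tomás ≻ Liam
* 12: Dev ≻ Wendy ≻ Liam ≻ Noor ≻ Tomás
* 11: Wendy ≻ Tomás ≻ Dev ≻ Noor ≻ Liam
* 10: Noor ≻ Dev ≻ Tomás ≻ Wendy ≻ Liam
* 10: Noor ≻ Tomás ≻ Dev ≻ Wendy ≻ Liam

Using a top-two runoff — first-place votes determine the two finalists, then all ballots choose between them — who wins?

Round 1 first-place votes: Tomás 0, Noor 33, Liam 0, Dev 24, Wendy 22. Noor and Dev advance.
Runoff: Noor is ranked above Dev on 33 ballots, Dev above Noor on 46.

Dev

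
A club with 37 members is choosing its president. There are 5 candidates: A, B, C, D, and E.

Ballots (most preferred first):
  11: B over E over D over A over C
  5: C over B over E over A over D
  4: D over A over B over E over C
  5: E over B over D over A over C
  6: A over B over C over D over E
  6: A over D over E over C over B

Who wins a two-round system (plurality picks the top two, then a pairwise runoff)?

Round 1 first-place votes: A 12, B 11, C 5, D 4, E 5. A and B advance.
Runoff: A is ranked above B on 16 ballots, B above A on 21.

B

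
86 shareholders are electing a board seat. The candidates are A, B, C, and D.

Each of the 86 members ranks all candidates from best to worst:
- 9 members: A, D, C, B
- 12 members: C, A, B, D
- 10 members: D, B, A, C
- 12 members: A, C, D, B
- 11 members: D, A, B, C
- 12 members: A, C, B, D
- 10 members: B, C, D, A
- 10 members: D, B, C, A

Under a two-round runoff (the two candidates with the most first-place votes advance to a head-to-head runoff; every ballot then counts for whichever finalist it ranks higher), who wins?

A

Round 1 first-place votes: A 33, B 10, C 12, D 31. A and D advance.
Runoff: A is ranked above D on 45 ballots, D above A on 41.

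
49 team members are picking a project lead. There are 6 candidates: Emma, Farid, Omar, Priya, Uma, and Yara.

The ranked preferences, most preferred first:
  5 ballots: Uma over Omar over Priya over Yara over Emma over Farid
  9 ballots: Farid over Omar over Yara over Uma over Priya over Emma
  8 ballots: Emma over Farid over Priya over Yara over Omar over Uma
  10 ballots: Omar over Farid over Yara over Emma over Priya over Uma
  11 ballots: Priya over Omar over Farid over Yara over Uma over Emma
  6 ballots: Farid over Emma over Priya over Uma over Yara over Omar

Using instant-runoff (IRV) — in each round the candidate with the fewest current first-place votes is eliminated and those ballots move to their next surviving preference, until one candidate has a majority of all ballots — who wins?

Round 1: Emma 8, Farid 15, Omar 10, Priya 11, Uma 5, Yara 0. Yara eliminated.
Round 2: Emma 8, Farid 15, Omar 10, Priya 11, Uma 5. Uma eliminated.
Round 3: Emma 8, Farid 15, Omar 15, Priya 11. Emma eliminated.
Round 4: Farid 23, Omar 15, Priya 11. Priya eliminated.
Round 5: Farid 23, Omar 26. Omar has a majority (≥25).

Omar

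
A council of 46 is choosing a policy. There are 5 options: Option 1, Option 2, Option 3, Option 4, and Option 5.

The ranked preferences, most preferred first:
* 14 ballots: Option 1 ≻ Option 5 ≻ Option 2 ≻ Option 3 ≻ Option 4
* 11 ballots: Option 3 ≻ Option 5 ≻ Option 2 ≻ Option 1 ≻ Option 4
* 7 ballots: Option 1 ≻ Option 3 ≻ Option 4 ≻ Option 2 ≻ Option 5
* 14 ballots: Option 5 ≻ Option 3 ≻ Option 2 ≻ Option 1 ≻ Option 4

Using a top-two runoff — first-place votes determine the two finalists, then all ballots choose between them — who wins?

Option 5

Round 1 first-place votes: Option 1 21, Option 2 0, Option 3 11, Option 4 0, Option 5 14. Option 1 and Option 5 advance.
Runoff: Option 1 is ranked above Option 5 on 21 ballots, Option 5 above Option 1 on 25.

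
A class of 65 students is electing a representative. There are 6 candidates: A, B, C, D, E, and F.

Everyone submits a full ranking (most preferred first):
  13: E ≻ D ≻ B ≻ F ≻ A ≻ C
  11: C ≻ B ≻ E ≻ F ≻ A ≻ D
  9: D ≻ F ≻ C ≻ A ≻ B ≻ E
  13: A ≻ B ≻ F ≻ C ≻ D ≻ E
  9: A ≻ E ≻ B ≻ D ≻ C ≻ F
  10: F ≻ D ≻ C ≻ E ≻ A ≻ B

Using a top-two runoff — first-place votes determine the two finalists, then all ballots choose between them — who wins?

E

Round 1 first-place votes: A 22, B 0, C 11, D 9, E 13, F 10. A and E advance.
Runoff: A is ranked above E on 31 ballots, E above A on 34.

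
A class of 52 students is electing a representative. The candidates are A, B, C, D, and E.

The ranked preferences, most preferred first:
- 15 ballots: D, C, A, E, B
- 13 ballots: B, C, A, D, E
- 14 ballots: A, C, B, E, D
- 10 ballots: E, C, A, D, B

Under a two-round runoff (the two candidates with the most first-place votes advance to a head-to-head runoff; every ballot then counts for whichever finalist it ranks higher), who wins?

Round 1 first-place votes: A 14, B 13, C 0, D 15, E 10. D and A advance.
Runoff: D is ranked above A on 15 ballots, A above D on 37.

A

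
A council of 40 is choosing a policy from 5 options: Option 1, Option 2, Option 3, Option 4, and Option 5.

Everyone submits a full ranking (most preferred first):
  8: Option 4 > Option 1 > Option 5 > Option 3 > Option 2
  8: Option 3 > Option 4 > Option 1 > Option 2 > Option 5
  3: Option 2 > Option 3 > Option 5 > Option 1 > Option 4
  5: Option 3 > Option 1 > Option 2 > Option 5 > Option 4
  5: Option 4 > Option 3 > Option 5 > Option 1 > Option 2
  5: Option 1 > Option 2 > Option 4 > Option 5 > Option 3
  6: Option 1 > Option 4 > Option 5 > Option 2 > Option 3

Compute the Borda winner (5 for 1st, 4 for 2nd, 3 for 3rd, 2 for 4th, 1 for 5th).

Option 1: 8×4 + 8×3 + 3×2 + 5×4 + 5×2 + 5×5 + 6×5 = 147
Option 2: 8×1 + 8×2 + 3×5 + 5×3 + 5×1 + 5×4 + 6×2 = 91
Option 3: 8×2 + 8×5 + 3×4 + 5×5 + 5×4 + 5×1 + 6×1 = 124
Option 4: 8×5 + 8×4 + 3×1 + 5×1 + 5×5 + 5×3 + 6×4 = 144
Option 5: 8×3 + 8×1 + 3×3 + 5×2 + 5×3 + 5×2 + 6×3 = 94

Option 1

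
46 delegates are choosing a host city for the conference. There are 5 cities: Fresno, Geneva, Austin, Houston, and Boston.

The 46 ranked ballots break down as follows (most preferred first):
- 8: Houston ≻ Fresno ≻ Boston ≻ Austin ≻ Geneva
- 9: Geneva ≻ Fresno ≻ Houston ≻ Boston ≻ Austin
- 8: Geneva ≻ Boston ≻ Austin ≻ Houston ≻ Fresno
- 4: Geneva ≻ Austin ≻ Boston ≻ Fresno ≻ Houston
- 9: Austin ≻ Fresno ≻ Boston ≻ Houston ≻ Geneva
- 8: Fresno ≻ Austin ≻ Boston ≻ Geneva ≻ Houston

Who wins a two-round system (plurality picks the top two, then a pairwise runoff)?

Austin

Round 1 first-place votes: Fresno 8, Geneva 21, Austin 9, Houston 8, Boston 0. Geneva and Austin advance.
Runoff: Geneva is ranked above Austin on 21 ballots, Austin above Geneva on 25.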